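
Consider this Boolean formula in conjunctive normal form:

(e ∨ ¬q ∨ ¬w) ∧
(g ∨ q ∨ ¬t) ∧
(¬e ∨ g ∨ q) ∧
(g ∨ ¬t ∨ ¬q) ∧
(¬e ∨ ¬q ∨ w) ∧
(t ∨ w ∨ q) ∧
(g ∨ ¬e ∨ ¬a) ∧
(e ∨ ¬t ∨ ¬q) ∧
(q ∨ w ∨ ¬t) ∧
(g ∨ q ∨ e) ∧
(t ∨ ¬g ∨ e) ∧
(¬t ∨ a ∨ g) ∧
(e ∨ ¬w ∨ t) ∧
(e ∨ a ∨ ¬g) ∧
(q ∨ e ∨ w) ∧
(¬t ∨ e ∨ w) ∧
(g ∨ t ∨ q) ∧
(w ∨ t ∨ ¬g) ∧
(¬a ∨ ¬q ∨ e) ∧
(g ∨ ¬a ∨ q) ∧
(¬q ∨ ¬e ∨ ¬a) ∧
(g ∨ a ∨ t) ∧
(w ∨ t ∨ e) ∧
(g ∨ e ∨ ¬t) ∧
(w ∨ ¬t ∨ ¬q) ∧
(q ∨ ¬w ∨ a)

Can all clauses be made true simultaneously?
Yes

Yes, the formula is satisfiable.

One satisfying assignment is: g=True, a=False, t=False, w=True, e=True, q=True

Verification: With this assignment, all 26 clauses evaluate to true.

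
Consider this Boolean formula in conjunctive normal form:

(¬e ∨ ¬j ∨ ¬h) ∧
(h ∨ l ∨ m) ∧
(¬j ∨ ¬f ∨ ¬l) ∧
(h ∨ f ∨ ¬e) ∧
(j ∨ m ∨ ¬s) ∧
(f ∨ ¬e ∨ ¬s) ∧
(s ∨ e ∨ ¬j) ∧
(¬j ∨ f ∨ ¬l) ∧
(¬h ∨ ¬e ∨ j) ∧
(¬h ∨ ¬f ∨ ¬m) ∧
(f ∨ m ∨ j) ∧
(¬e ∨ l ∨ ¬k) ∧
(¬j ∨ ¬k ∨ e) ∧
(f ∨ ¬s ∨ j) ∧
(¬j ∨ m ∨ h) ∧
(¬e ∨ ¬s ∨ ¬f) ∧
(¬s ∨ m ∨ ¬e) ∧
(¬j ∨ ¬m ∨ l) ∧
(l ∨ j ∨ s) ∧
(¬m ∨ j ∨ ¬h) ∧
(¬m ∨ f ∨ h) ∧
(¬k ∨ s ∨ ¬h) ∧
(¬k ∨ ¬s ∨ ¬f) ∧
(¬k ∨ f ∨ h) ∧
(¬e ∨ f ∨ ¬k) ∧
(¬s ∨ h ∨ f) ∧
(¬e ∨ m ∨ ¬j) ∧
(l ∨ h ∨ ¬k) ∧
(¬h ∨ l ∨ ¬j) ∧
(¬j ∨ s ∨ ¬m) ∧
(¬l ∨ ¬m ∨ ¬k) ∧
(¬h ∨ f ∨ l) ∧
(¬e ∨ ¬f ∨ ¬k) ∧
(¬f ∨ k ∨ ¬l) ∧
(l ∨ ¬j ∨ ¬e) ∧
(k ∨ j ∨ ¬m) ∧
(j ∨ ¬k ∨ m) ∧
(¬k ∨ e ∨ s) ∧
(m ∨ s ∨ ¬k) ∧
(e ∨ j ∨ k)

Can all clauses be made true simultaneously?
No

No, the formula is not satisfiable.

No assignment of truth values to the variables can make all 40 clauses true simultaneously.

The formula is UNSAT (unsatisfiable).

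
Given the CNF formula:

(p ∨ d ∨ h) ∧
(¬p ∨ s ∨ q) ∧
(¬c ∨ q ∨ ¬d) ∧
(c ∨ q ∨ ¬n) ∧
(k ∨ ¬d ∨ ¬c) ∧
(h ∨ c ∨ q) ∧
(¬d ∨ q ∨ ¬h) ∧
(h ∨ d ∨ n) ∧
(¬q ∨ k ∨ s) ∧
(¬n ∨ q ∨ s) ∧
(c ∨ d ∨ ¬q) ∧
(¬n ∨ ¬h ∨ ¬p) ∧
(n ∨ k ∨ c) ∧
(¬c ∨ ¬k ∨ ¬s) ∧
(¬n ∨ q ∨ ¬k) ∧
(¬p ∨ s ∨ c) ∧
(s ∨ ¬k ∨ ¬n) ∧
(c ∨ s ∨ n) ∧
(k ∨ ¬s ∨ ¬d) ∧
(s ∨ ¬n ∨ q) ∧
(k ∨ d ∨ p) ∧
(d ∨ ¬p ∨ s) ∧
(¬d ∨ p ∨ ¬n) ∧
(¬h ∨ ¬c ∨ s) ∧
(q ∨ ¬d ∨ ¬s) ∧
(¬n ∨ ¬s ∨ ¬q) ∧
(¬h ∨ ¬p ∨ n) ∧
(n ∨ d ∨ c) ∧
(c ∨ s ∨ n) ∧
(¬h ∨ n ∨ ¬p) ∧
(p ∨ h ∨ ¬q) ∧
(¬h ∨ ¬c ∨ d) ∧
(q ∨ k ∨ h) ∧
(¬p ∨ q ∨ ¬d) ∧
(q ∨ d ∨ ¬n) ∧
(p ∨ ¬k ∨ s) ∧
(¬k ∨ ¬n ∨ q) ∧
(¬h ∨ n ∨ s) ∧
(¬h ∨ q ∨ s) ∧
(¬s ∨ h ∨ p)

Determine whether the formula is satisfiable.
Yes

Yes, the formula is satisfiable.

One satisfying assignment is: q=True, h=False, s=True, d=True, n=False, k=True, p=True, c=False

Verification: With this assignment, all 40 clauses evaluate to true.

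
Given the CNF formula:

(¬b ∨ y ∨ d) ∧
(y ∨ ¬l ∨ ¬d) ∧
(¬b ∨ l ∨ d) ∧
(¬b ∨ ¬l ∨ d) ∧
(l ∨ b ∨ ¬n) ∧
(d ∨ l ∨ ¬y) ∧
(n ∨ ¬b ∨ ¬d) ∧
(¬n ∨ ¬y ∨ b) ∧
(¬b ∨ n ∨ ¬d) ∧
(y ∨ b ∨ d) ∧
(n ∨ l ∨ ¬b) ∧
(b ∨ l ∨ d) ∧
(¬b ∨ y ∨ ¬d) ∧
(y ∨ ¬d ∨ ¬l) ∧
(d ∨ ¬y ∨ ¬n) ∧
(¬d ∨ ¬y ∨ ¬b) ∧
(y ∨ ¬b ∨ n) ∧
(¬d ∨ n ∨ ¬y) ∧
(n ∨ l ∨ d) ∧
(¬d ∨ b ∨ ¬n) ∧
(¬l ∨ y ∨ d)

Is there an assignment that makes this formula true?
Yes

Yes, the formula is satisfiable.

One satisfying assignment is: l=False, b=False, n=False, d=True, y=False

Verification: With this assignment, all 21 clauses evaluate to true.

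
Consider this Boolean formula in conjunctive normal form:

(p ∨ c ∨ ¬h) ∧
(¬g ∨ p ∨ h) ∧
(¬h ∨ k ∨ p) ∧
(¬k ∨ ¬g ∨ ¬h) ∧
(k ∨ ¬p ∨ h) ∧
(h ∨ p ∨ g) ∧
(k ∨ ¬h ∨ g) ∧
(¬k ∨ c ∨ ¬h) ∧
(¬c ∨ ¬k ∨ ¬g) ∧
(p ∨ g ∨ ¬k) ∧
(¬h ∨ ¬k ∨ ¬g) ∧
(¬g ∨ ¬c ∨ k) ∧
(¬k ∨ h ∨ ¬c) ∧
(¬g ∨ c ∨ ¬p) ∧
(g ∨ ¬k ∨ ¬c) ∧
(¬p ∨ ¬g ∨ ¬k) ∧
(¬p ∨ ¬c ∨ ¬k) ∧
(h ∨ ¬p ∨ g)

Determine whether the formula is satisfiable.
No

No, the formula is not satisfiable.

No assignment of truth values to the variables can make all 18 clauses true simultaneously.

The formula is UNSAT (unsatisfiable).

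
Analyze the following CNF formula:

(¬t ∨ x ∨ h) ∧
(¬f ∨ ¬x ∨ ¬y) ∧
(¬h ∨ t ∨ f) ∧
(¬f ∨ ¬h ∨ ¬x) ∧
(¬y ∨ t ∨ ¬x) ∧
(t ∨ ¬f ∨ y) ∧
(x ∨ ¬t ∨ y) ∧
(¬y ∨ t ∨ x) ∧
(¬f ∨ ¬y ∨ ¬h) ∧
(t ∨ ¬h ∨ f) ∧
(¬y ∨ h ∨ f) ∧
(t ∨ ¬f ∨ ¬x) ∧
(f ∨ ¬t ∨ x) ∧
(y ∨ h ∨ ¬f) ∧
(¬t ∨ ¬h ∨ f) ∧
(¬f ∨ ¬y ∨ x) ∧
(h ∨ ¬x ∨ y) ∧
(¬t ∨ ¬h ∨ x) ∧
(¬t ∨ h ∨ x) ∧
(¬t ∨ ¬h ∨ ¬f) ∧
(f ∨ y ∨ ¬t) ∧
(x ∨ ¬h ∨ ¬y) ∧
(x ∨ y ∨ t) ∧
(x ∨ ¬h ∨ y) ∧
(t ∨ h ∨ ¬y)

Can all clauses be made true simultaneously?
No

No, the formula is not satisfiable.

No assignment of truth values to the variables can make all 25 clauses true simultaneously.

The formula is UNSAT (unsatisfiable).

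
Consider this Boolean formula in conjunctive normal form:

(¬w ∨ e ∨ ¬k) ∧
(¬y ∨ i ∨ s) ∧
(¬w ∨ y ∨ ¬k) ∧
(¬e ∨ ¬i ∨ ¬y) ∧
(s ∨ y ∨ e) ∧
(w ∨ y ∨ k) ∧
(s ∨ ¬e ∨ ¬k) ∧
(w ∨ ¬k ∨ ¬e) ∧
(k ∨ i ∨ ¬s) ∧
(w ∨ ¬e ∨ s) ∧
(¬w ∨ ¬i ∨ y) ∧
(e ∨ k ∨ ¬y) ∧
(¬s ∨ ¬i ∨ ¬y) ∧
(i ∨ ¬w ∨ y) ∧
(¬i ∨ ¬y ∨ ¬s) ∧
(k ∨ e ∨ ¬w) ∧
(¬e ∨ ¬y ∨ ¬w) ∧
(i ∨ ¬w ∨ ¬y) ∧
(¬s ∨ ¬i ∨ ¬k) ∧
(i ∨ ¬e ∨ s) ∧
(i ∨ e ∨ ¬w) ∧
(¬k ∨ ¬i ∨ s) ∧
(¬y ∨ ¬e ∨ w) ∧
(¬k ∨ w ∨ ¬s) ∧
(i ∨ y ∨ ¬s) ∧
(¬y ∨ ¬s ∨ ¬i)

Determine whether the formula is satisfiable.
No

No, the formula is not satisfiable.

No assignment of truth values to the variables can make all 26 clauses true simultaneously.

The formula is UNSAT (unsatisfiable).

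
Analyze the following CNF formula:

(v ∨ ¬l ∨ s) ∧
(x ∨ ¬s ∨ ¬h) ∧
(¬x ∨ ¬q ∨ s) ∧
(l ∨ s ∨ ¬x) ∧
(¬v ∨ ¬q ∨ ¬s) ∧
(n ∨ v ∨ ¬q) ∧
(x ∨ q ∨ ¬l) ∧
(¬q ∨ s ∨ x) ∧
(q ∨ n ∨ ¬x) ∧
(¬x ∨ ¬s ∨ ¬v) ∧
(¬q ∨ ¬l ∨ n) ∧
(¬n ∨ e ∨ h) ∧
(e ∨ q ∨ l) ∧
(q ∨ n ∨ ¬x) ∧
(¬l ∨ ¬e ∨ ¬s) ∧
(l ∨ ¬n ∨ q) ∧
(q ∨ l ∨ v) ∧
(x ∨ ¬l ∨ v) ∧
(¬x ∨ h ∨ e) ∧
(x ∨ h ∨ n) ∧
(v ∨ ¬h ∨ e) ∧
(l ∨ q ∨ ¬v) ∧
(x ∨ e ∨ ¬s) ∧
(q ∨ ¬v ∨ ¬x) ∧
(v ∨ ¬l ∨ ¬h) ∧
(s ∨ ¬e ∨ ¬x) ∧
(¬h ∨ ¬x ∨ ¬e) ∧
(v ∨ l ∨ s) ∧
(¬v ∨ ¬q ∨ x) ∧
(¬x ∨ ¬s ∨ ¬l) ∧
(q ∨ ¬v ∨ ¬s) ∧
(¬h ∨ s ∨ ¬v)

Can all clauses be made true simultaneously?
Yes

Yes, the formula is satisfiable.

One satisfying assignment is: s=True, h=False, x=True, v=False, n=True, l=False, q=True, e=True

Verification: With this assignment, all 32 clauses evaluate to true.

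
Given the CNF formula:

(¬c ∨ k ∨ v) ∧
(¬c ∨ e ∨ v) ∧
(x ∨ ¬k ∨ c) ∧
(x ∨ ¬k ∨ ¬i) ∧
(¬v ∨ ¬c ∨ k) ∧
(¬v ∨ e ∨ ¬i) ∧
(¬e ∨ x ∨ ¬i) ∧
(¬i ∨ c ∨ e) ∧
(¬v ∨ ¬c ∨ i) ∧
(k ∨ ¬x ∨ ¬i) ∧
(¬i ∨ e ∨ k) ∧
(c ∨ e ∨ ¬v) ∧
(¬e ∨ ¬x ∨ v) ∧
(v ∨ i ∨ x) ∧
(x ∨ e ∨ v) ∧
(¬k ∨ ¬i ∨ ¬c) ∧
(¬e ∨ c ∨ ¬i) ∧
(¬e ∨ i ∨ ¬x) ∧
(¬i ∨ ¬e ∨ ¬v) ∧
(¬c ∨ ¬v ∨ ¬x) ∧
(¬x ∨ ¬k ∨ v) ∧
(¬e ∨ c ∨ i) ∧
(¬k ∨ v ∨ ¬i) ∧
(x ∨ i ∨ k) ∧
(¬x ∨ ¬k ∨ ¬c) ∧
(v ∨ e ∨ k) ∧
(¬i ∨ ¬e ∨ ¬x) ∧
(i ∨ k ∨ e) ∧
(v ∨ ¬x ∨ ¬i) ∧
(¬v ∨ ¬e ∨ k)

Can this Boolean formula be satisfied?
No

No, the formula is not satisfiable.

No assignment of truth values to the variables can make all 30 clauses true simultaneously.

The formula is UNSAT (unsatisfiable).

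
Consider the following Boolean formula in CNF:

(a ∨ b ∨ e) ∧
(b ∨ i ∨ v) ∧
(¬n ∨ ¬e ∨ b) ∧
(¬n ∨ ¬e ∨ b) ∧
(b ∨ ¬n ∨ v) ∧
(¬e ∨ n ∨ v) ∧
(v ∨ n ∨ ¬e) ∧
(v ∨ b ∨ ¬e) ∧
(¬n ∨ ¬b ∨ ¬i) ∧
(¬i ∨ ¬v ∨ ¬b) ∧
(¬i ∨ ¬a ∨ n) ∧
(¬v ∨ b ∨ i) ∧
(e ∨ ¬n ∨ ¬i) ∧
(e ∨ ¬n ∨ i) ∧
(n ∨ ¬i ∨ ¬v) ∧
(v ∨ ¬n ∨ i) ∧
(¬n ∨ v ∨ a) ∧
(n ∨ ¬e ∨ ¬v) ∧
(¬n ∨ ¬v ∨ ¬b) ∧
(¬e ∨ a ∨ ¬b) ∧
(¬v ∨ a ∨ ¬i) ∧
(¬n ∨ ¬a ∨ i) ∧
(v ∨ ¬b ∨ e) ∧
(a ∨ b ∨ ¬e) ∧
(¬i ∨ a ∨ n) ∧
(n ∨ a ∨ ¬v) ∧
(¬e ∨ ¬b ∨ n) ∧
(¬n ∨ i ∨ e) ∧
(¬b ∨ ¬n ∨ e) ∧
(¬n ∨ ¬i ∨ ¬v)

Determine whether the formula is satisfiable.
Yes

Yes, the formula is satisfiable.

One satisfying assignment is: a=True, n=False, b=True, i=False, v=True, e=False

Verification: With this assignment, all 30 clauses evaluate to true.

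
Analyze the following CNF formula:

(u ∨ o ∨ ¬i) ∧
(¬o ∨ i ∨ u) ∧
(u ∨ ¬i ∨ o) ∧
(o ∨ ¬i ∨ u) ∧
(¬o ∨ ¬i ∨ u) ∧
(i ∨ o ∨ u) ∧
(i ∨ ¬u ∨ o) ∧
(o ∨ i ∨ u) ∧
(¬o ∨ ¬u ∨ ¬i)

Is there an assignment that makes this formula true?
Yes

Yes, the formula is satisfiable.

One satisfying assignment is: i=False, u=True, o=True

Verification: With this assignment, all 9 clauses evaluate to true.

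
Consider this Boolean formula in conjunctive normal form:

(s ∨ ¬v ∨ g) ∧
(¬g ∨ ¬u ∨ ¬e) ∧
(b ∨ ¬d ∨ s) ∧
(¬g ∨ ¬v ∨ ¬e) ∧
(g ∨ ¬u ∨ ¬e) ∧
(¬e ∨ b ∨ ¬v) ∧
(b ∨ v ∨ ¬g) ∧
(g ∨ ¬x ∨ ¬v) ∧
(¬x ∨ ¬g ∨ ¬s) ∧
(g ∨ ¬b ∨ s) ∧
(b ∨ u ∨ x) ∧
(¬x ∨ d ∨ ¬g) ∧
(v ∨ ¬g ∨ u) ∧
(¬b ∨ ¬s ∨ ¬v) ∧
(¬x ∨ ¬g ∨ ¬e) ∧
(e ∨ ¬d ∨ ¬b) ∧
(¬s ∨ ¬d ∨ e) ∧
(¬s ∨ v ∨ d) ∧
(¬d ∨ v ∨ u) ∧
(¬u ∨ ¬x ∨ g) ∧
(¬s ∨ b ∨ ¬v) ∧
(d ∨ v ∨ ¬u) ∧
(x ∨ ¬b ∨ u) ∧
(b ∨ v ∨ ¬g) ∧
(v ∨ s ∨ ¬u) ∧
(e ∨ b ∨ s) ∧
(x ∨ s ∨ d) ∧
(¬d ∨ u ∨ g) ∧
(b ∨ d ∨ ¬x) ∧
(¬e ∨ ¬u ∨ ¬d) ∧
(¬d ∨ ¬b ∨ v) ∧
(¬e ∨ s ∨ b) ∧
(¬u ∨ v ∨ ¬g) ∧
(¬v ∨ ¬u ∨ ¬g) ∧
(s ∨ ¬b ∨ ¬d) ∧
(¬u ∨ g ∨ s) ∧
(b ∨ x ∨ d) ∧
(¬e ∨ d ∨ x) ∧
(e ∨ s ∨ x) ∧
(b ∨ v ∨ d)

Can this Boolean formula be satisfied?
No

No, the formula is not satisfiable.

No assignment of truth values to the variables can make all 40 clauses true simultaneously.

The formula is UNSAT (unsatisfiable).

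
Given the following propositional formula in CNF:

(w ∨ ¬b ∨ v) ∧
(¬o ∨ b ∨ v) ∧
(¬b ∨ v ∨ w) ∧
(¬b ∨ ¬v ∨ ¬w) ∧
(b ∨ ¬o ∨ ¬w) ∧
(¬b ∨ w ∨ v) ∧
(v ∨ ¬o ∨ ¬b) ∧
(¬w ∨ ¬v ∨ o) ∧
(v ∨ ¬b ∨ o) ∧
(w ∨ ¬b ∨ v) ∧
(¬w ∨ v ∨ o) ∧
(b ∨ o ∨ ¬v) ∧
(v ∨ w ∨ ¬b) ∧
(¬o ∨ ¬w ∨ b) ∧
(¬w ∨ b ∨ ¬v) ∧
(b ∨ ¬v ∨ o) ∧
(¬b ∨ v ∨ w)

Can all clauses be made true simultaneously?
Yes

Yes, the formula is satisfiable.

One satisfying assignment is: b=False, o=False, w=False, v=False

Verification: With this assignment, all 17 clauses evaluate to true.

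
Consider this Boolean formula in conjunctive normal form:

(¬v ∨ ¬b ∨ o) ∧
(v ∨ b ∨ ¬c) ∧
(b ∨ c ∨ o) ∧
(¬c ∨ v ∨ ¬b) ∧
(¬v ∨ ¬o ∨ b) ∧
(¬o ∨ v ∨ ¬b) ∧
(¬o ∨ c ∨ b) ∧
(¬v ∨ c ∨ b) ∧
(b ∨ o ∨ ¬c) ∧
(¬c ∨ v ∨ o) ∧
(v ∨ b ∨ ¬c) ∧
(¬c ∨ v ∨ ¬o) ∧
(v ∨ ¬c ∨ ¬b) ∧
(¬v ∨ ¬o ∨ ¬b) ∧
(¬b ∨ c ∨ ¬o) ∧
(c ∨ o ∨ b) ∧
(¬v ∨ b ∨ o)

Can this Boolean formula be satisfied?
Yes

Yes, the formula is satisfiable.

One satisfying assignment is: v=False, b=True, c=False, o=False

Verification: With this assignment, all 17 clauses evaluate to true.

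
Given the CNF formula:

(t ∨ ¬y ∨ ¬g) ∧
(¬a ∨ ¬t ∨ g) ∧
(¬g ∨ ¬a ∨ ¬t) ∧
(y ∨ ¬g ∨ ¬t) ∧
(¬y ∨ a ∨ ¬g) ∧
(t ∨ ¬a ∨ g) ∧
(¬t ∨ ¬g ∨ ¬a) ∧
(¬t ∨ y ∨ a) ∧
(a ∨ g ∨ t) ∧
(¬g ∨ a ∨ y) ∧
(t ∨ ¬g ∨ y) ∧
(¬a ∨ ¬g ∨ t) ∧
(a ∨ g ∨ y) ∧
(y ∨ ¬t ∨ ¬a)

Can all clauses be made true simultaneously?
Yes

Yes, the formula is satisfiable.

One satisfying assignment is: g=False, a=False, y=True, t=True

Verification: With this assignment, all 14 clauses evaluate to true.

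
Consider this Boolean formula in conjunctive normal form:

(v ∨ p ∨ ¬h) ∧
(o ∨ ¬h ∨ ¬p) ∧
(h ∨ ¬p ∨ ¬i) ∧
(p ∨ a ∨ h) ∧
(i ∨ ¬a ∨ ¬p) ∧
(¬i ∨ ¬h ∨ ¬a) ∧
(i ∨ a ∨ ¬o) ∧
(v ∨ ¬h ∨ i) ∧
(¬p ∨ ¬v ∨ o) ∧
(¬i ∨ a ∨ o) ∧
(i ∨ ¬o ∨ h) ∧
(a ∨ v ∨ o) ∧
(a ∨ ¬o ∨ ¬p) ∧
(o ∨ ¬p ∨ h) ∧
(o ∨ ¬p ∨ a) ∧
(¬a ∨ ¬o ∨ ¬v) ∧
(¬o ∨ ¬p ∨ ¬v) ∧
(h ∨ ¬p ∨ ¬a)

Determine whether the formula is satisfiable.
Yes

Yes, the formula is satisfiable.

One satisfying assignment is: i=False, p=False, h=True, o=False, a=False, v=True

Verification: With this assignment, all 18 clauses evaluate to true.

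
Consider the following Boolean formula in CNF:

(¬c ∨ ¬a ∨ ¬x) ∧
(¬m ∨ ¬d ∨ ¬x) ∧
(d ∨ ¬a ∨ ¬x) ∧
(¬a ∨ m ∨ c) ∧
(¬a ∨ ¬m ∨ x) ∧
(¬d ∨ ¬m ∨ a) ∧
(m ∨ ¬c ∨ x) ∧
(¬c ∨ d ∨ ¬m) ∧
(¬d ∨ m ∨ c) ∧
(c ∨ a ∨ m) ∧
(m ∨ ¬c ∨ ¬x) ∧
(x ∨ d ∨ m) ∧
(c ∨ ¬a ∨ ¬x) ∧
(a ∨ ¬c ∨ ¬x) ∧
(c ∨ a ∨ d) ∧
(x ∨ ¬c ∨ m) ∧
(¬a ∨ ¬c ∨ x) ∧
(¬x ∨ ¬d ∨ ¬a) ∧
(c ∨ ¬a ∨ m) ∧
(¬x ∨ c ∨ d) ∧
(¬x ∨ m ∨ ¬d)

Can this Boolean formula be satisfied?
No

No, the formula is not satisfiable.

No assignment of truth values to the variables can make all 21 clauses true simultaneously.

The formula is UNSAT (unsatisfiable).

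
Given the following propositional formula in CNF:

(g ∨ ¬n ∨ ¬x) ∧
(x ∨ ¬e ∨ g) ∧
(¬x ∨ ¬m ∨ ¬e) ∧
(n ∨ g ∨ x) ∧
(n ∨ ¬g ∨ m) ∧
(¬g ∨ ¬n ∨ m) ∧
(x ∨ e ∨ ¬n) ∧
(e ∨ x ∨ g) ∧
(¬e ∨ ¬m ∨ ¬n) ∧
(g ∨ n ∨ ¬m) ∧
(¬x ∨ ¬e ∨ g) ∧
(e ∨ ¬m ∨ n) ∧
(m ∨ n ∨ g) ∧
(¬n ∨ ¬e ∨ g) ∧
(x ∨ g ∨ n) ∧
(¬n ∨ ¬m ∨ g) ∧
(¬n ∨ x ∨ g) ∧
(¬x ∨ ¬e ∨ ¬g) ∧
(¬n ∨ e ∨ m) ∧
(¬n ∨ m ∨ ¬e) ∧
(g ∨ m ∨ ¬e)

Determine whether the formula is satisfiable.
Yes

Yes, the formula is satisfiable.

One satisfying assignment is: x=False, m=True, n=False, e=True, g=True

Verification: With this assignment, all 21 clauses evaluate to true.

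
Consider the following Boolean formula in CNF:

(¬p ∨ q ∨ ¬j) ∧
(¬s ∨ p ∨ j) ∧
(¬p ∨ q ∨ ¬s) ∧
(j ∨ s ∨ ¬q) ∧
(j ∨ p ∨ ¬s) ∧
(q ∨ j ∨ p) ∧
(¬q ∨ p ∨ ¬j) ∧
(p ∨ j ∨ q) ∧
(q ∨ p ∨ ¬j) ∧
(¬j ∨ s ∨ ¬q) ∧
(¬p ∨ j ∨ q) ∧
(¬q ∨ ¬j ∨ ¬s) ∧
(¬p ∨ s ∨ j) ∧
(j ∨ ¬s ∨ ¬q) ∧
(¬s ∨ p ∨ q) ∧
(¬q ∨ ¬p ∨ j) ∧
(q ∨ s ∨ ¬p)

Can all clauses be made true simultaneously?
No

No, the formula is not satisfiable.

No assignment of truth values to the variables can make all 17 clauses true simultaneously.

The formula is UNSAT (unsatisfiable).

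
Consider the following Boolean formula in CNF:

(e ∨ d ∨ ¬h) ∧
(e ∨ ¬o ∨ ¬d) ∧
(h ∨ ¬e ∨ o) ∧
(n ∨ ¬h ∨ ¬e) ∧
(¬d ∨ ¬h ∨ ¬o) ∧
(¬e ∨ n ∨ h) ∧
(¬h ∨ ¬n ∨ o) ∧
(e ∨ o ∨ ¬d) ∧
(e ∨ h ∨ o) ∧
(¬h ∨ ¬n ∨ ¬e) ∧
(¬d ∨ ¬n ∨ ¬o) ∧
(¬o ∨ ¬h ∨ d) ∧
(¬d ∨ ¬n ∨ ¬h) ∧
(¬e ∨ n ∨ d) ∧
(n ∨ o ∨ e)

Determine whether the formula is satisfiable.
Yes

Yes, the formula is satisfiable.

One satisfying assignment is: e=False, o=True, h=False, n=False, d=False

Verification: With this assignment, all 15 clauses evaluate to true.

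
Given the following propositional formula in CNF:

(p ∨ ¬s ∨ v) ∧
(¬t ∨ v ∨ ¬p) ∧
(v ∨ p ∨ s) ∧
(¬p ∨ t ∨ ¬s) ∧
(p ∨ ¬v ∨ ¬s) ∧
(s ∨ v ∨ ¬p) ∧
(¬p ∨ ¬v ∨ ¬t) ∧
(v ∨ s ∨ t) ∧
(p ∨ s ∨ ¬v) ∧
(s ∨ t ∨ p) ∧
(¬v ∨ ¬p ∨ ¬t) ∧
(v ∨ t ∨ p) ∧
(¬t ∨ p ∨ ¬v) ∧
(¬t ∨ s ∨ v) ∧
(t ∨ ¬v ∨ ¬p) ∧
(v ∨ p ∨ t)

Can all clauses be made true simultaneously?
No

No, the formula is not satisfiable.

No assignment of truth values to the variables can make all 16 clauses true simultaneously.

The formula is UNSAT (unsatisfiable).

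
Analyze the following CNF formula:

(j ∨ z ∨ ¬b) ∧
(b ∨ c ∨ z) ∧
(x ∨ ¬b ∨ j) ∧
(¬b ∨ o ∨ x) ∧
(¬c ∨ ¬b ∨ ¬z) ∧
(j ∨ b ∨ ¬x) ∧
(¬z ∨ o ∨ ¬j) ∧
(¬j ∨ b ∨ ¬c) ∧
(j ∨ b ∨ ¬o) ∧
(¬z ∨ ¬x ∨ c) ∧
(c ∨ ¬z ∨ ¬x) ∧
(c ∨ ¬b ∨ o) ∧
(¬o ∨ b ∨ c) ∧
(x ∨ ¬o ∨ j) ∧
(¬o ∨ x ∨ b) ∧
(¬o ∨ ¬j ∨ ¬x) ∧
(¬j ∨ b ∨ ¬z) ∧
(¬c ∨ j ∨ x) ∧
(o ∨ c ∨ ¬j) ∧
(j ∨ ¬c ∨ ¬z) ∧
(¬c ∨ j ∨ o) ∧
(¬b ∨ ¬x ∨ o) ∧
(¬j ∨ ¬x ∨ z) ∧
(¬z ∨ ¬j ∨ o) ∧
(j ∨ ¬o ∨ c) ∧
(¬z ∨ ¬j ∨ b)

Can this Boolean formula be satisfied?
Yes

Yes, the formula is satisfiable.

One satisfying assignment is: o=False, z=True, c=False, x=False, b=False, j=False

Verification: With this assignment, all 26 clauses evaluate to true.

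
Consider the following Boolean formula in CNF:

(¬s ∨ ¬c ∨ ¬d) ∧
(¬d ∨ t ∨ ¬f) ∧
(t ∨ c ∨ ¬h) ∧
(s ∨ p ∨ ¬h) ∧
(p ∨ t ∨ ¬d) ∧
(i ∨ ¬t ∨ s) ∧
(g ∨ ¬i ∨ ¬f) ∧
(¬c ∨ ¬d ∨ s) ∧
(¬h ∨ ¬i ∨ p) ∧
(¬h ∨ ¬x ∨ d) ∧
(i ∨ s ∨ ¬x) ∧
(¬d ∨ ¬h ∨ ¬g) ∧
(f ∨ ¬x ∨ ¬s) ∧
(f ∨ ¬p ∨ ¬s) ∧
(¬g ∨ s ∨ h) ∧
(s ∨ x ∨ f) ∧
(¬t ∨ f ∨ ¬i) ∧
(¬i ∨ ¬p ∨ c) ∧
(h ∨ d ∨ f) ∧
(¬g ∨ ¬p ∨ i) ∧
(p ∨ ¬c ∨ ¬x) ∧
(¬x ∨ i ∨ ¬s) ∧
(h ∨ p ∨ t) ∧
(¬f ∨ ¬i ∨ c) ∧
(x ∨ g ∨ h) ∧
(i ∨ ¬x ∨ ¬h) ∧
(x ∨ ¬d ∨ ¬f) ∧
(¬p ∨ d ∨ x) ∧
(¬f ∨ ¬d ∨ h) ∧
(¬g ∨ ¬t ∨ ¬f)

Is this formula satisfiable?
Yes

Yes, the formula is satisfiable.

One satisfying assignment is: c=True, s=True, f=False, g=False, t=False, i=False, d=False, h=True, p=False, x=False

Verification: With this assignment, all 30 clauses evaluate to true.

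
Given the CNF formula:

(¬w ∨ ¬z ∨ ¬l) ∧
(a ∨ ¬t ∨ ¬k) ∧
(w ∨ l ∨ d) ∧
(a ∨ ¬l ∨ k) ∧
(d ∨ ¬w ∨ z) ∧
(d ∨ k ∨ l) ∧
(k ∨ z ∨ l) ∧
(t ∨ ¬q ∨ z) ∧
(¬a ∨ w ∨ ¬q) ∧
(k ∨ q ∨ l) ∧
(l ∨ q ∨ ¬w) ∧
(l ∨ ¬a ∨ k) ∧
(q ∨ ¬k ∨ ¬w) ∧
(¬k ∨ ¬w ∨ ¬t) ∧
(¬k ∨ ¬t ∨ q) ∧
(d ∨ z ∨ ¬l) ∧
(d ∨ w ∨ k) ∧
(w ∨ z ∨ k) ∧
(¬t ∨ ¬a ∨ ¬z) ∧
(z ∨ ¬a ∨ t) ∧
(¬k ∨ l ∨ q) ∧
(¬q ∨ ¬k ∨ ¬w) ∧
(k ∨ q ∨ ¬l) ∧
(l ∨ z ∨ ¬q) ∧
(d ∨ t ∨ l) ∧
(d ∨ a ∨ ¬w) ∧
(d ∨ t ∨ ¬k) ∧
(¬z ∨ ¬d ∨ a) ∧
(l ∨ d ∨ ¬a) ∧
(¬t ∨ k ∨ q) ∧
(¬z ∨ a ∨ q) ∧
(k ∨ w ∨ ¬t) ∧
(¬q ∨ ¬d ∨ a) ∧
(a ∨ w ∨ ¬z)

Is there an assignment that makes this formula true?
Yes

Yes, the formula is satisfiable.

One satisfying assignment is: w=True, a=True, l=True, k=False, z=False, d=True, q=True, t=True

Verification: With this assignment, all 34 clauses evaluate to true.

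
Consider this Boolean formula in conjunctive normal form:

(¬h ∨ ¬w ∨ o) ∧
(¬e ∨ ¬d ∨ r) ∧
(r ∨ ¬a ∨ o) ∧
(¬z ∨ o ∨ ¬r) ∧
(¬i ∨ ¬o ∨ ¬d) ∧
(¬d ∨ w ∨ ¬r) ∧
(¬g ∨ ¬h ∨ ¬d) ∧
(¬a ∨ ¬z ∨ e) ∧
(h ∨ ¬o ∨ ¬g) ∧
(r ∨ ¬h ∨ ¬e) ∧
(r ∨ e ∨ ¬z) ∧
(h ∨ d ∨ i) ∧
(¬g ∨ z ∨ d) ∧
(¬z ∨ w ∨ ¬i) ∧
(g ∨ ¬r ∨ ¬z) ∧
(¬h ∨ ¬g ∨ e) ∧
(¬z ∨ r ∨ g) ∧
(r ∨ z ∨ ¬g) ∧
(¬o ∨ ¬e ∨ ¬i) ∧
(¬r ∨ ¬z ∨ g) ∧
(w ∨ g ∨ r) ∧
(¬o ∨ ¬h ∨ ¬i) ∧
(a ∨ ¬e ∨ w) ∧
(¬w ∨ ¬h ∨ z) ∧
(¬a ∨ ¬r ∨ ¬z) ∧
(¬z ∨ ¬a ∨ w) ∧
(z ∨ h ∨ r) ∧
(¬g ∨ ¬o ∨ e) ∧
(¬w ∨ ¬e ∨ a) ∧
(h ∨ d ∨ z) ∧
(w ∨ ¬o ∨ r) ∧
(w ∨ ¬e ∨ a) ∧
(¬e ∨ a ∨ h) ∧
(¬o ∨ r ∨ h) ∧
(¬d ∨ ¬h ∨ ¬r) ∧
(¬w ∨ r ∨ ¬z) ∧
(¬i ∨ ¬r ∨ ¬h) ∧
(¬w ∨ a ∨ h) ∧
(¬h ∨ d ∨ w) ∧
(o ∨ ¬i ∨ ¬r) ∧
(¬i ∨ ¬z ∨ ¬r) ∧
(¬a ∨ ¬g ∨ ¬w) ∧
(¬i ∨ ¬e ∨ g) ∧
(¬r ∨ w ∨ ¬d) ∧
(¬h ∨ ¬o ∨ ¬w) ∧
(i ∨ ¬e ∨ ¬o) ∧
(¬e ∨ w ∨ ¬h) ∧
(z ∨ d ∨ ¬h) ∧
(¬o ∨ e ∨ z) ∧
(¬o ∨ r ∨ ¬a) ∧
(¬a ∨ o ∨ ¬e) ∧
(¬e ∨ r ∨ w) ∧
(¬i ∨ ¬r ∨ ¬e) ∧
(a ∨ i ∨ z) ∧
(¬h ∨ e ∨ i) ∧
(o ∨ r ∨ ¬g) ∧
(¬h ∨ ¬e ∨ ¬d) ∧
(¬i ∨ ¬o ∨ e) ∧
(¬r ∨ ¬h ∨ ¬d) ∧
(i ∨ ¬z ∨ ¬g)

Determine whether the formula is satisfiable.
Yes

Yes, the formula is satisfiable.

One satisfying assignment is: z=False, i=False, w=True, e=False, h=False, a=True, d=True, g=False, o=False, r=True

Verification: With this assignment, all 60 clauses evaluate to true.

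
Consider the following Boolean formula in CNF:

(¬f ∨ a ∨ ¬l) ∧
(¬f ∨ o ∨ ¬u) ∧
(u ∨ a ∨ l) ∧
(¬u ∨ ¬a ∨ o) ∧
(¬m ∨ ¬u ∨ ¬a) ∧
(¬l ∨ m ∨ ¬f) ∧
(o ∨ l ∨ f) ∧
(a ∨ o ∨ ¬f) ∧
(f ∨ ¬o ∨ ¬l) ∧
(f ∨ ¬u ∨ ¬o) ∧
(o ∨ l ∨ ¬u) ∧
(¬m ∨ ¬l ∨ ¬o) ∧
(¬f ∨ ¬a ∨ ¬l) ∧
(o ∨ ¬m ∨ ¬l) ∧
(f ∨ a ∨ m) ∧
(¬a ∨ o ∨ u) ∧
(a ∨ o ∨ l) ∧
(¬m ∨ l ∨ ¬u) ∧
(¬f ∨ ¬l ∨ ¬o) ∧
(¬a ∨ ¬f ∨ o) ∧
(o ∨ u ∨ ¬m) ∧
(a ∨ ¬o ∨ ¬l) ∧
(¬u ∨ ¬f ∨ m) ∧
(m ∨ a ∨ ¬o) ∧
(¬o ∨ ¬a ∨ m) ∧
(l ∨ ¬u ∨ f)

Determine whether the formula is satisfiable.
Yes

Yes, the formula is satisfiable.

One satisfying assignment is: m=True, a=True, f=False, u=False, o=True, l=False

Verification: With this assignment, all 26 clauses evaluate to true.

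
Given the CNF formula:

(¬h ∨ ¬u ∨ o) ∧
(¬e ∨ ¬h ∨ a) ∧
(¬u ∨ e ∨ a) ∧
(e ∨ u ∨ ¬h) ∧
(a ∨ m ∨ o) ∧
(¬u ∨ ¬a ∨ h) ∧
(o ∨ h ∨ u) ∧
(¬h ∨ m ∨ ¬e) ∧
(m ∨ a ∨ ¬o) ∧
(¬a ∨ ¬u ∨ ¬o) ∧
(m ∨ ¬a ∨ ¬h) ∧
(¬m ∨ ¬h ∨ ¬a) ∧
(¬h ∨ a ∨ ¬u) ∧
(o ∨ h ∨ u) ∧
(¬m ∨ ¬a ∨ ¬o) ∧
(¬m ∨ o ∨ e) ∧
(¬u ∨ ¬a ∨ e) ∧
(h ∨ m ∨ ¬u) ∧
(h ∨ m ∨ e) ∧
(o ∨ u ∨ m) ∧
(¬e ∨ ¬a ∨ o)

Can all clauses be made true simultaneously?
Yes

Yes, the formula is satisfiable.

One satisfying assignment is: m=True, a=False, h=False, e=True, u=True, o=False

Verification: With this assignment, all 21 clauses evaluate to true.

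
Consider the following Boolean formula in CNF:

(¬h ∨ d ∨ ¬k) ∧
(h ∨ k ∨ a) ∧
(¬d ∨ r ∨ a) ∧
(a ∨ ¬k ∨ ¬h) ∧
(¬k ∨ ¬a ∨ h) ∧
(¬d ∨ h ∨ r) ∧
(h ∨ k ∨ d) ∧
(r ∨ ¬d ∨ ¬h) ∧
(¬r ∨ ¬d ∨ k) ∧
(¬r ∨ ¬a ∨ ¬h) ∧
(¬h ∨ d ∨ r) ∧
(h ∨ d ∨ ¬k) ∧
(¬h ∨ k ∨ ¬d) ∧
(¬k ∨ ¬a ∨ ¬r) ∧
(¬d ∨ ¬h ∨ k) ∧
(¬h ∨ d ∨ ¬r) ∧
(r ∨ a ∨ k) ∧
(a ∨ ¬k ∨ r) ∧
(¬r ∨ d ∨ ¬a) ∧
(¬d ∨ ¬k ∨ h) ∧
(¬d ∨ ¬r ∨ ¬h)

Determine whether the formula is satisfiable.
No

No, the formula is not satisfiable.

No assignment of truth values to the variables can make all 21 clauses true simultaneously.

The formula is UNSAT (unsatisfiable).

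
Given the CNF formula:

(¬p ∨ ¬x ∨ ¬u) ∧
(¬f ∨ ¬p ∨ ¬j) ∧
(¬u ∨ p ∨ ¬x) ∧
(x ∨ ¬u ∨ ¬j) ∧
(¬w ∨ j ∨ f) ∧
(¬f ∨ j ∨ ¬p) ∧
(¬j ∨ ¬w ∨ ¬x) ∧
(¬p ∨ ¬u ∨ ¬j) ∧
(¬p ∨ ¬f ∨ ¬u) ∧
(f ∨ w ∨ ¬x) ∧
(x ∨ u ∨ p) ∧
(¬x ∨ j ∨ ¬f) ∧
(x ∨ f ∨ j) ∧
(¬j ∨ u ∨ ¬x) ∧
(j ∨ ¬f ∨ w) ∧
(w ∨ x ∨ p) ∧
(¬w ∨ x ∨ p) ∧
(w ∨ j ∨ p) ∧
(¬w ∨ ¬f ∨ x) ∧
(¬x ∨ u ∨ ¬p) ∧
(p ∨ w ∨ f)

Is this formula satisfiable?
Yes

Yes, the formula is satisfiable.

One satisfying assignment is: x=False, w=False, f=False, j=True, p=True, u=False

Verification: With this assignment, all 21 clauses evaluate to true.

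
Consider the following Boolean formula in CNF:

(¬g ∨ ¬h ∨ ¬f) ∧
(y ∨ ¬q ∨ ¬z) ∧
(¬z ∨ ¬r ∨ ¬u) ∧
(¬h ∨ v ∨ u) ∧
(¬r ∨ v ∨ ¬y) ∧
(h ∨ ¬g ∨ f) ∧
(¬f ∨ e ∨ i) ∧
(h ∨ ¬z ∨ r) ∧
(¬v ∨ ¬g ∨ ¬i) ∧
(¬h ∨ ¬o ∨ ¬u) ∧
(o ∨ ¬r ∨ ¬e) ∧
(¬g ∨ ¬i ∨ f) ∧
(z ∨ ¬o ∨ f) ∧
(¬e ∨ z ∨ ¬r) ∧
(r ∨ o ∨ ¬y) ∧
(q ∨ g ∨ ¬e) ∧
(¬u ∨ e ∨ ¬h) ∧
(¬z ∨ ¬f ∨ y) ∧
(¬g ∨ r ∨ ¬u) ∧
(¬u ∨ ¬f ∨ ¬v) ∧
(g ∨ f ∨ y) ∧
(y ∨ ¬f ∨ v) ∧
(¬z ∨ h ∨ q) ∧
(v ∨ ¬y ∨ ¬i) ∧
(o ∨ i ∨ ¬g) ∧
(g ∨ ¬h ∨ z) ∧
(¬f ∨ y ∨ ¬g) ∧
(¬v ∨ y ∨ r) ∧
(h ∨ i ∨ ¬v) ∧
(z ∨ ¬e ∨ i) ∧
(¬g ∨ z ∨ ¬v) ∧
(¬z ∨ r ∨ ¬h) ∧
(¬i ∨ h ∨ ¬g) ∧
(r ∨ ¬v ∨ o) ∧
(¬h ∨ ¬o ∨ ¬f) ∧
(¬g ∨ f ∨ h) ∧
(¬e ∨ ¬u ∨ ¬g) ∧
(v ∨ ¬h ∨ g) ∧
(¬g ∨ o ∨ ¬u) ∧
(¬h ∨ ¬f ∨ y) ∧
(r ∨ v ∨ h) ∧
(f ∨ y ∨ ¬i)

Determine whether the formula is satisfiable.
Yes

Yes, the formula is satisfiable.

One satisfying assignment is: u=False, f=False, y=True, e=False, i=False, g=False, z=True, v=True, q=False, r=True, h=True, o=False

Verification: With this assignment, all 42 clauses evaluate to true.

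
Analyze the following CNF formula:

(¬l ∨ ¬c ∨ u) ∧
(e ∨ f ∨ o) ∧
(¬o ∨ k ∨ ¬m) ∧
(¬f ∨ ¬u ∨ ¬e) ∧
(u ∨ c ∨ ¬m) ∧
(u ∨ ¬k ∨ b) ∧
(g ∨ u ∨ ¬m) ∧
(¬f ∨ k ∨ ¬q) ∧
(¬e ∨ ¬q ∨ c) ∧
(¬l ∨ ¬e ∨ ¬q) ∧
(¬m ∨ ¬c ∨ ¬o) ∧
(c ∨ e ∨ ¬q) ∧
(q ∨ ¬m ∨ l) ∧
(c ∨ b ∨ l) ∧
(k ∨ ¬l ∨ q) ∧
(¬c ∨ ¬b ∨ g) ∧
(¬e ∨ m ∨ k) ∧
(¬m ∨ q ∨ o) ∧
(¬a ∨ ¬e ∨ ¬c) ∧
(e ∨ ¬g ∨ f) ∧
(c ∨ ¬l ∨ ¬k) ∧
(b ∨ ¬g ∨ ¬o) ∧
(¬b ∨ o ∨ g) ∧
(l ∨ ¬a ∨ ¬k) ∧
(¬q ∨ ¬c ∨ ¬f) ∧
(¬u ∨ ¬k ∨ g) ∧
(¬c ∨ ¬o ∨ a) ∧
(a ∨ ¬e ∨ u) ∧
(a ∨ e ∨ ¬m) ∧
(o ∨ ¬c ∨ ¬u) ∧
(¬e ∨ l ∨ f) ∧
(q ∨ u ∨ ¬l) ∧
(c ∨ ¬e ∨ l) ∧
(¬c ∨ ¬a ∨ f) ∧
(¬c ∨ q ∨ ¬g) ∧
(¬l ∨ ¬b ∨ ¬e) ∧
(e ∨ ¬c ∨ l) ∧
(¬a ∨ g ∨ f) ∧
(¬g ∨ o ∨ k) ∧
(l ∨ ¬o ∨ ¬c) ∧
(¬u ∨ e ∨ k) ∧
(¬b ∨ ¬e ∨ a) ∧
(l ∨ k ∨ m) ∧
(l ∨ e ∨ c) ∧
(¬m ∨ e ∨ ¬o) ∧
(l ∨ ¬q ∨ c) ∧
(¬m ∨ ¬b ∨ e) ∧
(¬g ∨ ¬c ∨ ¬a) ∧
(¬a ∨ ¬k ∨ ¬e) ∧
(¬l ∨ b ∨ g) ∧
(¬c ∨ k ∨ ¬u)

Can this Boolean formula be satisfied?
No

No, the formula is not satisfiable.

No assignment of truth values to the variables can make all 51 clauses true simultaneously.

The formula is UNSAT (unsatisfiable).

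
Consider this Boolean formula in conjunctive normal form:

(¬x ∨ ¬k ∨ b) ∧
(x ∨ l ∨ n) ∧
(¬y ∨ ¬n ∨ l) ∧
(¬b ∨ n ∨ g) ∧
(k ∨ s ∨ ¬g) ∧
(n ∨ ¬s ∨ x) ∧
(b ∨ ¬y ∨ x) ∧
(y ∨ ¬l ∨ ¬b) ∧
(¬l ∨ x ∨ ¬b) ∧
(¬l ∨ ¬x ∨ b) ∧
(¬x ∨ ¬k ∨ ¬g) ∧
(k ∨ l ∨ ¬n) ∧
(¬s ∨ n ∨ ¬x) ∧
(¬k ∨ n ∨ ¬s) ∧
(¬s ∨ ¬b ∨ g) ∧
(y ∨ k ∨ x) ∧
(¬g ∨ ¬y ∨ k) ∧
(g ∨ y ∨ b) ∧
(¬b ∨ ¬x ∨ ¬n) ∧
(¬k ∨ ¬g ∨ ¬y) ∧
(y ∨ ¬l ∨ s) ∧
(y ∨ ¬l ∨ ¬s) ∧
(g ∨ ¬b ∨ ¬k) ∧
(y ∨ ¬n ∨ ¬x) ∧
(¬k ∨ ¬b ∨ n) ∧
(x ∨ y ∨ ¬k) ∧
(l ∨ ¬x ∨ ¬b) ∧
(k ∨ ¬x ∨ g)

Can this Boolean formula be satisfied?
No

No, the formula is not satisfiable.

No assignment of truth values to the variables can make all 28 clauses true simultaneously.

The formula is UNSAT (unsatisfiable).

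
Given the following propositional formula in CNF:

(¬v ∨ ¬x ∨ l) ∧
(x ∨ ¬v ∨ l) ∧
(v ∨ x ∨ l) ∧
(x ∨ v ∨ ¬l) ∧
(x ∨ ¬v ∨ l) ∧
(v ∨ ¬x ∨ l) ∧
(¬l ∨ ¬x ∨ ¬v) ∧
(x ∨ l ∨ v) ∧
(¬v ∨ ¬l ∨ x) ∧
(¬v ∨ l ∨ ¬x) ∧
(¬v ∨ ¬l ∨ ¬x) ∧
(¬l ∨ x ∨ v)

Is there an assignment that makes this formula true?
Yes

Yes, the formula is satisfiable.

One satisfying assignment is: v=False, x=True, l=True

Verification: With this assignment, all 12 clauses evaluate to true.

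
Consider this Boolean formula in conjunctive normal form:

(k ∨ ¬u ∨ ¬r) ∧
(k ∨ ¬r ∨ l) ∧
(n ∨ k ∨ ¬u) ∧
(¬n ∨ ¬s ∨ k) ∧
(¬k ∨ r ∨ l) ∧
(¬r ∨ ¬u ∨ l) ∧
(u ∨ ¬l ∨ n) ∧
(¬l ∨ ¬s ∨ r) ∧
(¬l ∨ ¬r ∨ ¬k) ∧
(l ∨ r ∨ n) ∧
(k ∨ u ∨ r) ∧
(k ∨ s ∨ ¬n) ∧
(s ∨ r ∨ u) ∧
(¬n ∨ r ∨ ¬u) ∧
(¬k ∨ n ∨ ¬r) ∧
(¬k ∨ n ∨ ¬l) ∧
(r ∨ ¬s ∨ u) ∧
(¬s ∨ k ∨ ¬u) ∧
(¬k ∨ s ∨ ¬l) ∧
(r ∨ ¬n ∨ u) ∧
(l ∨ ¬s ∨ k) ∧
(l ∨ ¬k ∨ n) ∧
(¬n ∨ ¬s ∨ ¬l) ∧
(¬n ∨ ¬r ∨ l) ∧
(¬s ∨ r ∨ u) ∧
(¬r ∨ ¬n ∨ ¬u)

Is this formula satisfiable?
No

No, the formula is not satisfiable.

No assignment of truth values to the variables can make all 26 clauses true simultaneously.

The formula is UNSAT (unsatisfiable).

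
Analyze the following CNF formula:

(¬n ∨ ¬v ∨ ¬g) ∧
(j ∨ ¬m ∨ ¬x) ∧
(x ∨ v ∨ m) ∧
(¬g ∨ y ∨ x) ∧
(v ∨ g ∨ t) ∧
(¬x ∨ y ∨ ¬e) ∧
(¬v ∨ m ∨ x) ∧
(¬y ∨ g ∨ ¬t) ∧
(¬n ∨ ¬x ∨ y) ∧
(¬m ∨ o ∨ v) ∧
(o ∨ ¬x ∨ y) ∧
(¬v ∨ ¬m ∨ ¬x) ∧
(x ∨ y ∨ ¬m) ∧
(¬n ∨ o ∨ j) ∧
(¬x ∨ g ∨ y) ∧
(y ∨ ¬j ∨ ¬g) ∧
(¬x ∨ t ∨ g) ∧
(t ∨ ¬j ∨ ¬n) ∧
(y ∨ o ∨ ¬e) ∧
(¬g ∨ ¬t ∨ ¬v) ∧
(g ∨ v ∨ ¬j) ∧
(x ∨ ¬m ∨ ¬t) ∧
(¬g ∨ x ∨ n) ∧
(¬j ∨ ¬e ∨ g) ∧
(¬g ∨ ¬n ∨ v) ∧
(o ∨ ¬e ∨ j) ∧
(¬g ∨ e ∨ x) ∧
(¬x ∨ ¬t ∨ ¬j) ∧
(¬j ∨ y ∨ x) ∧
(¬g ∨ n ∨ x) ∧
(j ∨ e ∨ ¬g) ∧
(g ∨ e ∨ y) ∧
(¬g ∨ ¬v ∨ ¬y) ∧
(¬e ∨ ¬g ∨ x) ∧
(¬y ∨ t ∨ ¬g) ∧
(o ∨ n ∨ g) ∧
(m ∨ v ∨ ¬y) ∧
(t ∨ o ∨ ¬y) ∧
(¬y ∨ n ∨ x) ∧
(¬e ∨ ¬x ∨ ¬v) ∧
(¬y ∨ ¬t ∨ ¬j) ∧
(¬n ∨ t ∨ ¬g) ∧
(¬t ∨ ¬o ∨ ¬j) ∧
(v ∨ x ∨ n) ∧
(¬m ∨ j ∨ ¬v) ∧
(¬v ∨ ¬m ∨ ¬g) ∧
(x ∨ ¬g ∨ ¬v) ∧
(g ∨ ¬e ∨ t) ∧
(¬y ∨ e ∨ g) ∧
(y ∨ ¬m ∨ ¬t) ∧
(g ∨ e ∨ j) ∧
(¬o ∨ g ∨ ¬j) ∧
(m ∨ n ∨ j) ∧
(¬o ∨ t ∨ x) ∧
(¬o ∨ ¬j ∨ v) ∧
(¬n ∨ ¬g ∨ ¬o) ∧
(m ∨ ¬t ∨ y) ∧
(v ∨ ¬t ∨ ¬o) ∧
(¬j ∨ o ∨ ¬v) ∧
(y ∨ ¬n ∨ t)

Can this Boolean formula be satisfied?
No

No, the formula is not satisfiable.

No assignment of truth values to the variables can make all 60 clauses true simultaneously.

The formula is UNSAT (unsatisfiable).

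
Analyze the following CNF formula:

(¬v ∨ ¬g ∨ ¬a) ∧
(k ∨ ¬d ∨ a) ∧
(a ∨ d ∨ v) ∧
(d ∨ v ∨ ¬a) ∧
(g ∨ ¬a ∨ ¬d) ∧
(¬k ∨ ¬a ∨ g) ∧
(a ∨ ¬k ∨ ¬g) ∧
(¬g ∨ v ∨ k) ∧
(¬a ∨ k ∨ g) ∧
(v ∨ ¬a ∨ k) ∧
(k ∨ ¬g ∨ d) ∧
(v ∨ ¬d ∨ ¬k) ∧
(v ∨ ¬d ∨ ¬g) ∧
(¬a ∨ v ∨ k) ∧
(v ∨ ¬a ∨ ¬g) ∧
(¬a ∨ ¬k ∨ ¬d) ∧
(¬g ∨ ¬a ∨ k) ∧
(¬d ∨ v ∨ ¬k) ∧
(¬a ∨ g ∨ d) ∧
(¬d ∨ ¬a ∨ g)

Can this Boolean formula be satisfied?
Yes

Yes, the formula is satisfiable.

One satisfying assignment is: a=False, g=False, v=True, k=False, d=False

Verification: With this assignment, all 20 clauses evaluate to true.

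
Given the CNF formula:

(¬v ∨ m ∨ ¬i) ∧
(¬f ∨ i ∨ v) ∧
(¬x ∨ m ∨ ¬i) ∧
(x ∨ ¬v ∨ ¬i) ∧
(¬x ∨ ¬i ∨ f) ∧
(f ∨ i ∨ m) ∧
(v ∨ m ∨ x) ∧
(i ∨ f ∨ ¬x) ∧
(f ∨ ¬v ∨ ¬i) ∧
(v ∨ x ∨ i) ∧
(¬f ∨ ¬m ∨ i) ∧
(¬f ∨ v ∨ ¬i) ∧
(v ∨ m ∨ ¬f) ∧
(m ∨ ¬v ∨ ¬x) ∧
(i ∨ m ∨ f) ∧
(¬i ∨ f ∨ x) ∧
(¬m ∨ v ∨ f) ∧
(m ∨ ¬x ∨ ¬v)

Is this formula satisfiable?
Yes

Yes, the formula is satisfiable.

One satisfying assignment is: m=True, x=False, f=False, i=False, v=True

Verification: With this assignment, all 18 clauses evaluate to true.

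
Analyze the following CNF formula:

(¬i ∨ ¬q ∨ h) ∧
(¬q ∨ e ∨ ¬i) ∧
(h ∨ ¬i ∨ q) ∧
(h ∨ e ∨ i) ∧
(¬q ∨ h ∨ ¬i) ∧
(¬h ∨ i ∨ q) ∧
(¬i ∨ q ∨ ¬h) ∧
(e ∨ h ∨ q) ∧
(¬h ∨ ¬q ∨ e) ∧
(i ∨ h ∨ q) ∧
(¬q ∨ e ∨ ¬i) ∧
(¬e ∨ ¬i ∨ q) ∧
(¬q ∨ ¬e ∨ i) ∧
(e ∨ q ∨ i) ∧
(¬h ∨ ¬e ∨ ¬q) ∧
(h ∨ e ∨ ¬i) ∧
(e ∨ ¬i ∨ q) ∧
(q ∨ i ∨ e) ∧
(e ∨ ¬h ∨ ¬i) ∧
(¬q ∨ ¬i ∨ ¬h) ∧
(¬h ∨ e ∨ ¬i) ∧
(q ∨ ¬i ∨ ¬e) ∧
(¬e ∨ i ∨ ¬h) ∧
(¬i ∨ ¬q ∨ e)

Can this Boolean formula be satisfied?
No

No, the formula is not satisfiable.

No assignment of truth values to the variables can make all 24 clauses true simultaneously.

The formula is UNSAT (unsatisfiable).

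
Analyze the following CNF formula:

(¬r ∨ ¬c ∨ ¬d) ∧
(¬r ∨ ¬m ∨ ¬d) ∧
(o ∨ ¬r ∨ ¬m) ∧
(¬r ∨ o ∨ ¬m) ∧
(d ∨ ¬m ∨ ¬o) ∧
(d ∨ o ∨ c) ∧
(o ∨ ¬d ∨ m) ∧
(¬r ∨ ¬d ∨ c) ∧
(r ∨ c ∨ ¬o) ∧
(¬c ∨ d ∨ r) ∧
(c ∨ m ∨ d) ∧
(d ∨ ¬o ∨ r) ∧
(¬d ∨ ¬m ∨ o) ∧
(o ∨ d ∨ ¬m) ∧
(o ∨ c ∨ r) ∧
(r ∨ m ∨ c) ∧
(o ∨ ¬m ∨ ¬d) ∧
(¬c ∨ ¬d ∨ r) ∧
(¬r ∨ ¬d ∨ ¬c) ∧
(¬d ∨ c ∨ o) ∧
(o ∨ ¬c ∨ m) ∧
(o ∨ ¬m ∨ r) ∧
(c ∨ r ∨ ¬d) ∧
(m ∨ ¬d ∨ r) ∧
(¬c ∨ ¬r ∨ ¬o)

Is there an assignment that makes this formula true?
No

No, the formula is not satisfiable.

No assignment of truth values to the variables can make all 25 clauses true simultaneously.

The formula is UNSAT (unsatisfiable).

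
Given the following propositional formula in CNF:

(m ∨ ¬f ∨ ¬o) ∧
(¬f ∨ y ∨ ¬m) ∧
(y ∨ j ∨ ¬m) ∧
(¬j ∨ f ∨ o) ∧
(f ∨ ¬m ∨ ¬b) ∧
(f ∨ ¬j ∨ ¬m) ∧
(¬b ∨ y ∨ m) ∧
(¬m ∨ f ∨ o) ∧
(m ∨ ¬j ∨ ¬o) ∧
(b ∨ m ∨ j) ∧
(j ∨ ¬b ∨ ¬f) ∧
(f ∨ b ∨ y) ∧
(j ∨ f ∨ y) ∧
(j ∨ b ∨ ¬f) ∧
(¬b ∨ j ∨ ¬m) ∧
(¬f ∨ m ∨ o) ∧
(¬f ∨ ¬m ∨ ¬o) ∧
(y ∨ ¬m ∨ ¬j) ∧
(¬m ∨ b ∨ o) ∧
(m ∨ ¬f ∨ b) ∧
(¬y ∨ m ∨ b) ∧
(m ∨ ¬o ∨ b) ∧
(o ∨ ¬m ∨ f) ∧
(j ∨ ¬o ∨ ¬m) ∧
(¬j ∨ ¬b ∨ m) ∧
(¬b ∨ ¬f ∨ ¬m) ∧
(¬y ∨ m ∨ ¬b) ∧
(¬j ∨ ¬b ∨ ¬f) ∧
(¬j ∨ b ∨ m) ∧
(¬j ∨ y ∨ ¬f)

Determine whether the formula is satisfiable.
No

No, the formula is not satisfiable.

No assignment of truth values to the variables can make all 30 clauses true simultaneously.

The formula is UNSAT (unsatisfiable).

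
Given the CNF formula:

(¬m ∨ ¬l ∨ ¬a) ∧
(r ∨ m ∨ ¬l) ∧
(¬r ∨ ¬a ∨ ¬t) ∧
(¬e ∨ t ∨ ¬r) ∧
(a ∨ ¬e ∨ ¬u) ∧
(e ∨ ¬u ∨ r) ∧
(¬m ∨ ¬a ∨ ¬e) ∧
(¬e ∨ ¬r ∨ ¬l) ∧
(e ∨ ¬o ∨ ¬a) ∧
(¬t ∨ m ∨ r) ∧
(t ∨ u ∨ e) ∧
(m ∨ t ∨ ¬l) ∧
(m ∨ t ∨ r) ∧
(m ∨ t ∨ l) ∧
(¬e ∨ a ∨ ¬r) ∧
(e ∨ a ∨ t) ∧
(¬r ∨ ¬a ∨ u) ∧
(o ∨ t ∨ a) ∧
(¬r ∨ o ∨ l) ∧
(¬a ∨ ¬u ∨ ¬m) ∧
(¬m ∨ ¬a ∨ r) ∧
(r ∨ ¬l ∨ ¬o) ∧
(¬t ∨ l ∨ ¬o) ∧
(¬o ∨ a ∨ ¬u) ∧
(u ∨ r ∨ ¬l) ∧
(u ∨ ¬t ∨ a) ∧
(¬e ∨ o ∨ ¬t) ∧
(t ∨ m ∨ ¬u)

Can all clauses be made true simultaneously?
Yes

Yes, the formula is satisfiable.

One satisfying assignment is: m=True, u=True, a=False, r=True, e=False, o=False, l=True, t=True

Verification: With this assignment, all 28 clauses evaluate to true.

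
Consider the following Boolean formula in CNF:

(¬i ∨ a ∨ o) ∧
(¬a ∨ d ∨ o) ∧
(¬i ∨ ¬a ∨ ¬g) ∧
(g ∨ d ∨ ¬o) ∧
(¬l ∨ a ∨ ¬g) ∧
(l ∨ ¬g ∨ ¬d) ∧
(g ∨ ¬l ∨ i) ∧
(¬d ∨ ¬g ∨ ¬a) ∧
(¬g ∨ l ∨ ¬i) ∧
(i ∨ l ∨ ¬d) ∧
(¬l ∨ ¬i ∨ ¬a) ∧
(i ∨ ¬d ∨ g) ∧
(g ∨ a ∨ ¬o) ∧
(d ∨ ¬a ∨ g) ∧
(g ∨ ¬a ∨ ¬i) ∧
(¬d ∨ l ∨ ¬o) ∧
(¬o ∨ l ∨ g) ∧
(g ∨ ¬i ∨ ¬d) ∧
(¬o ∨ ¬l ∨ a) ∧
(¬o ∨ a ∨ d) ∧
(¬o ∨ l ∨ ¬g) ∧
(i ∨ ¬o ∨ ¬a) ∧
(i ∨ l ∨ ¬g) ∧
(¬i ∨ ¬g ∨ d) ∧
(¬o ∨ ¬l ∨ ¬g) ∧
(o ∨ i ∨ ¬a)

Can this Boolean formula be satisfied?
Yes

Yes, the formula is satisfiable.

One satisfying assignment is: i=False, l=False, g=False, d=False, a=False, o=False

Verification: With this assignment, all 26 clauses evaluate to true.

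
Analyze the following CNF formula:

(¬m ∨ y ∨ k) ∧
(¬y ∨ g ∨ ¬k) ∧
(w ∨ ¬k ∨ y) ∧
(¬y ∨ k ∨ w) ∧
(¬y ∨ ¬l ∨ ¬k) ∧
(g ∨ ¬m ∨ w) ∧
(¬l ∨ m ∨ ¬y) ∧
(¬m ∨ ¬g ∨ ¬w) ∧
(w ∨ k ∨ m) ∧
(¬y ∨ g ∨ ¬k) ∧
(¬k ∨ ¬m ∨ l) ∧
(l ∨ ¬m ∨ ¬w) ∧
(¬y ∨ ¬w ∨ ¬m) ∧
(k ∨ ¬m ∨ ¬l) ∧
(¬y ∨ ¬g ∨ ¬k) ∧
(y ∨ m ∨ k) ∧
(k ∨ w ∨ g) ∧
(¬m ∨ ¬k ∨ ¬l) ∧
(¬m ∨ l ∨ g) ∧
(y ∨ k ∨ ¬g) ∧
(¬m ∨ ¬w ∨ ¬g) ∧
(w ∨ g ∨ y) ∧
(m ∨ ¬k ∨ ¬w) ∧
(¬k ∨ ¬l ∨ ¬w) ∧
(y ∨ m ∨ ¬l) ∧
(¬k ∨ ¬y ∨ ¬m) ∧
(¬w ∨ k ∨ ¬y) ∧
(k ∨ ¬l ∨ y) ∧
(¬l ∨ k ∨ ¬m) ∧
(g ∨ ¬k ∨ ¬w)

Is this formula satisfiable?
No

No, the formula is not satisfiable.

No assignment of truth values to the variables can make all 30 clauses true simultaneously.

The formula is UNSAT (unsatisfiable).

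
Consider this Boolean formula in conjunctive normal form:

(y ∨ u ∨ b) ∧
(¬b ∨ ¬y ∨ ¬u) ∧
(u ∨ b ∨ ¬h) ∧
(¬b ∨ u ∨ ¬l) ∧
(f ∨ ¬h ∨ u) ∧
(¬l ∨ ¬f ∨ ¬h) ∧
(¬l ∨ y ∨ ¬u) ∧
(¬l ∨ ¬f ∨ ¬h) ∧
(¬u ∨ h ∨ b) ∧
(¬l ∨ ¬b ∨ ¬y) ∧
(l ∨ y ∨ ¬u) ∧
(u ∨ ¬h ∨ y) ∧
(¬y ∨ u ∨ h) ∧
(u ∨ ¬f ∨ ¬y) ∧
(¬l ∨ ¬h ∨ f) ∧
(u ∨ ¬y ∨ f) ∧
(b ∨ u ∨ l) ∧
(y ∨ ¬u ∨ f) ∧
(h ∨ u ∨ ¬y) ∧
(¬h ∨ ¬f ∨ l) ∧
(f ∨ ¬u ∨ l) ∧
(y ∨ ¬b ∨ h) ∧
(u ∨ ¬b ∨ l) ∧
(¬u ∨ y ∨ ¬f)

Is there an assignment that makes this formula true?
No

No, the formula is not satisfiable.

No assignment of truth values to the variables can make all 24 clauses true simultaneously.

The formula is UNSAT (unsatisfiable).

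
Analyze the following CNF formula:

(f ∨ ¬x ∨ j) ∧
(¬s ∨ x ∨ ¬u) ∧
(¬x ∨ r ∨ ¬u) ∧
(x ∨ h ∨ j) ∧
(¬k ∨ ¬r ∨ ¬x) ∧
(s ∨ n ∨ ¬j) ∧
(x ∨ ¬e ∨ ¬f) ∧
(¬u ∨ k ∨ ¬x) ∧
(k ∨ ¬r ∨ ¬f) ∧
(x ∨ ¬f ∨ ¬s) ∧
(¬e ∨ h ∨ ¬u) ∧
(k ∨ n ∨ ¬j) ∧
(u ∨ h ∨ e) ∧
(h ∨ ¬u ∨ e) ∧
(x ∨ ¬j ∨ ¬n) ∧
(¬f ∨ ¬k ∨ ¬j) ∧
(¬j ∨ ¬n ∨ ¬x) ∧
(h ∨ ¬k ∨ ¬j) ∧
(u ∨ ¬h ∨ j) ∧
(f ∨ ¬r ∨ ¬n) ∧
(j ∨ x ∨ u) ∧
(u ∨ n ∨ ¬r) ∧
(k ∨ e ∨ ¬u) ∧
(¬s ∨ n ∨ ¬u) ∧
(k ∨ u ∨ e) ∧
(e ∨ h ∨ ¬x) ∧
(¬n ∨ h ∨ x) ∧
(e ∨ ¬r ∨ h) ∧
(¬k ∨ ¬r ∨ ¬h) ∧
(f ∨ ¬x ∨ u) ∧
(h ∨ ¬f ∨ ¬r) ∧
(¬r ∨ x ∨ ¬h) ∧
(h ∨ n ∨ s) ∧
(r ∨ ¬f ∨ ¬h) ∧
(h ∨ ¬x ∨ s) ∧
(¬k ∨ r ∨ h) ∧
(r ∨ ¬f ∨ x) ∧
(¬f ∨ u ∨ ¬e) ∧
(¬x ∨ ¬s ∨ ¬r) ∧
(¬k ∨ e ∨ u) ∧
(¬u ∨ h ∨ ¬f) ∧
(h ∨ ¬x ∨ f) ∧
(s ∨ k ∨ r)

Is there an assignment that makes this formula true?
Yes

Yes, the formula is satisfiable.

One satisfying assignment is: j=True, x=False, h=True, e=True, n=False, k=True, s=True, f=False, u=False, r=False

Verification: With this assignment, all 43 clauses evaluate to true.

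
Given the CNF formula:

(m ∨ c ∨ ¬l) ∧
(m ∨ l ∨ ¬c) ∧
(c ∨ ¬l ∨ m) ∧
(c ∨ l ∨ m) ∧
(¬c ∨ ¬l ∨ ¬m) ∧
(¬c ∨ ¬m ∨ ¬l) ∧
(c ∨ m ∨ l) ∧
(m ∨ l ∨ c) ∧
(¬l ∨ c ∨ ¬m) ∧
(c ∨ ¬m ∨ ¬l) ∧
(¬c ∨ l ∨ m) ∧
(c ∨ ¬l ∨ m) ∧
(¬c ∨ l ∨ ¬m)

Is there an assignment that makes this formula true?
Yes

Yes, the formula is satisfiable.

One satisfying assignment is: l=False, c=False, m=True

Verification: With this assignment, all 13 clauses evaluate to true.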